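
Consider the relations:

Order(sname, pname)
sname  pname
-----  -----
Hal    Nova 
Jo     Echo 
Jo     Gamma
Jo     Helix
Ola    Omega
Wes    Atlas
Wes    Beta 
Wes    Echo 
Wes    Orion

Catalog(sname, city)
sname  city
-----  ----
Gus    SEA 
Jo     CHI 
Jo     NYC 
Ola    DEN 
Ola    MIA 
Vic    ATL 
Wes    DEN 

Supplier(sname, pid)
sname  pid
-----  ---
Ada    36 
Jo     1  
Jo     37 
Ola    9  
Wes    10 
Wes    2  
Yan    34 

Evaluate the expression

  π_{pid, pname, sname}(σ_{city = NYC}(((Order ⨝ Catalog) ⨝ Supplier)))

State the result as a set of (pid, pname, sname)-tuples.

{(1, Echo, Jo), (1, Gamma, Jo), (1, Helix, Jo), (37, Echo, Jo), (37, Gamma, Jo), (37, Helix, Jo)}

Natural join on sname: {(Jo, Echo, CHI), (Jo, Echo, NYC), (Jo, Gamma, CHI), (Jo, Gamma, NYC), (Jo, Helix, CHI), (Jo, Helix, NYC), (Ola, Omega, DEN), (Ola, Omega, MIA), (Wes, Atlas, DEN), (Wes, Beta, DEN), (Wes, Echo, DEN), (Wes, Orion, DEN)}
Natural join on sname: {(Jo, Echo, CHI, 1), (Jo, Echo, CHI, 37), (Jo, Echo, NYC, 1), (Jo, Echo, NYC, 37), (Jo, Gamma, CHI, 1), (Jo, Gamma, CHI, 37), (Jo, Gamma, NYC, 1), (Jo, Gamma, NYC, 37), (Jo, Helix, CHI, 1), (Jo, Helix, CHI, 37), (Jo, Helix, NYC, 1), (Jo, Helix, NYC, 37), (Ola, Omega, DEN, 9), (Ola, Omega, MIA, 9), (Wes, Atlas, DEN, 10), (Wes, Atlas, DEN, 2), (Wes, Beta, DEN, 10), (Wes, Beta, DEN, 2), (Wes, Echo, DEN, 10), (Wes, Echo, DEN, 2), (Wes, Orion, DEN, 10), (Wes, Orion, DEN, 2)}
Filtering on city = NYC leaves {(Jo, Echo, NYC, 1), (Jo, Echo, NYC, 37), (Jo, Gamma, NYC, 1), (Jo, Gamma, NYC, 37), (Jo, Helix, NYC, 1), (Jo, Helix, NYC, 37)}.
Projecting to pid, pname, sname: {(1, Echo, Jo), (1, Gamma, Jo), (1, Helix, Jo), (37, Echo, Jo), (37, Gamma, Jo), (37, Helix, Jo)}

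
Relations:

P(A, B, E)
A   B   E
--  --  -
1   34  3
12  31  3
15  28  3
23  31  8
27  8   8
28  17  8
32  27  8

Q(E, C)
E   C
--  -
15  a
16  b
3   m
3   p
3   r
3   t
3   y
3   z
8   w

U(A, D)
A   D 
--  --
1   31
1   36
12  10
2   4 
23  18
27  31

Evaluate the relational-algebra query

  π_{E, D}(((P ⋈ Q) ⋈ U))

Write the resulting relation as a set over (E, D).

{(3, 10), (3, 31), (3, 36), (8, 18), (8, 31)}

Natural join on E: {(1, 34, 3, m), (1, 34, 3, p), (1, 34, 3, r), (1, 34, 3, t), (1, 34, 3, y), (1, 34, 3, z), (12, 31, 3, m), (12, 31, 3, p), (12, 31, 3, r), (12, 31, 3, t), (12, 31, 3, y), (12, 31, 3, z), (15, 28, 3, m), (15, 28, 3, p), (15, 28, 3, r), (15, 28, 3, t), (15, 28, 3, y), (15, 28, 3, z), (23, 31, 8, w), (27, 8, 8, w), (28, 17, 8, w), (32, 27, 8, w)}
Natural join on A: {(1, 34, 3, m, 31), (1, 34, 3, m, 36), (1, 34, 3, p, 31), (1, 34, 3, p, 36), (1, 34, 3, r, 31), (1, 34, 3, r, 36), (1, 34, 3, t, 31), (1, 34, 3, t, 36), (1, 34, 3, y, 31), (1, 34, 3, y, 36), (1, 34, 3, z, 31), (1, 34, 3, z, 36), (12, 31, 3, m, 10), (12, 31, 3, p, 10), (12, 31, 3, r, 10), (12, 31, 3, t, 10), (12, 31, 3, y, 10), (12, 31, 3, z, 10), (23, 31, 8, w, 18), (27, 8, 8, w, 31)}
π[E, D]: project onto (E, D) (15 duplicate(s) eliminated) → {(3, 10), (3, 31), (3, 36), (8, 18), (8, 31)}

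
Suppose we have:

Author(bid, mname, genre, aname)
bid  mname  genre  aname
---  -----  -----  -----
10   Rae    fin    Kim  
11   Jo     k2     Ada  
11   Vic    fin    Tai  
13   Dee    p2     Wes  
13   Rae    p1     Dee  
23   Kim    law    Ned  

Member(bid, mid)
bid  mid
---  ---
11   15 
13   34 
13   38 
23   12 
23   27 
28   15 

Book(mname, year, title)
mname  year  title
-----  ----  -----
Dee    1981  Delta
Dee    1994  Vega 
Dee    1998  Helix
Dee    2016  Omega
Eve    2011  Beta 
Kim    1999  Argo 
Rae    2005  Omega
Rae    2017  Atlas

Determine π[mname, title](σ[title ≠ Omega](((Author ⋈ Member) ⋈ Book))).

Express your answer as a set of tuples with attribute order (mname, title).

{(Dee, Delta), (Dee, Helix), (Dee, Vega), (Kim, Argo), (Rae, Atlas)}

Natural join on bid: {(11, Jo, k2, Ada, 15), (11, Vic, fin, Tai, 15), (13, Dee, p2, Wes, 34), (13, Dee, p2, Wes, 38), (13, Rae, p1, Dee, 34), (13, Rae, p1, Dee, 38), (23, Kim, law, Ned, 12), (23, Kim, law, Ned, 27)}
Natural join on mname: {(13, Dee, p2, Wes, 34, 1981, Delta), (13, Dee, p2, Wes, 34, 1994, Vega), (13, Dee, p2, Wes, 34, 1998, Helix), (13, Dee, p2, Wes, 34, 2016, Omega), (13, Dee, p2, Wes, 38, 1981, Delta), (13, Dee, p2, Wes, 38, 1994, Vega), (13, Dee, p2, Wes, 38, 1998, Helix), (13, Dee, p2, Wes, 38, 2016, Omega), (13, Rae, p1, Dee, 34, 2005, Omega), (13, Rae, p1, Dee, 34, 2017, Atlas), (13, Rae, p1, Dee, 38, 2005, Omega), (13, Rae, p1, Dee, 38, 2017, Atlas), (23, Kim, law, Ned, 12, 1999, Argo), (23, Kim, law, Ned, 27, 1999, Argo)}
Filtering on title ≠ Omega leaves {(13, Dee, p2, Wes, 34, 1981, Delta), (13, Dee, p2, Wes, 34, 1994, Vega), (13, Dee, p2, Wes, 34, 1998, Helix), (13, Dee, p2, Wes, 38, 1981, Delta), (13, Dee, p2, Wes, 38, 1994, Vega), (13, Dee, p2, Wes, 38, 1998, Helix), (13, Rae, p1, Dee, 34, 2017, Atlas), (13, Rae, p1, Dee, 38, 2017, Atlas), (23, Kim, law, Ned, 12, 1999, Argo), (23, Kim, law, Ned, 27, 1999, Argo)}.
Keep only column(s) mname, title (5 duplicate(s) eliminated): {(Dee, Delta), (Dee, Helix), (Dee, Vega), (Kim, Argo), (Rae, Atlas)}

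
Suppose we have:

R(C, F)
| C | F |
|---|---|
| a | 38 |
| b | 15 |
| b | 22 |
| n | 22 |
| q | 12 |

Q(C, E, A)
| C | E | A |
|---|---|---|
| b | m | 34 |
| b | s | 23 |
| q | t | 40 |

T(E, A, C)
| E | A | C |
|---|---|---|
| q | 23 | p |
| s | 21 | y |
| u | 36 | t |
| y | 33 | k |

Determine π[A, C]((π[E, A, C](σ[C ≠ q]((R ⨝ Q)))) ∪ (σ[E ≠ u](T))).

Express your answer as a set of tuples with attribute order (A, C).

{(21, y), (23, b), (23, p), (33, k), (34, b)}

R ⋈ Q (natural join on C): {(b, 15, m, 34), (b, 15, s, 23), (b, 22, m, 34), (b, 22, s, 23), (q, 12, t, 40)}
Apply σ_{C ≠ q}; surviving tuples: {(b, 15, m, 34), (b, 15, s, 23), (b, 22, m, 34), (b, 22, s, 23)}
Keep only column(s) E, A, C (2 duplicate(s) eliminated): {(m, 34, b), (s, 23, b)}
Apply σ_{E ≠ u}; surviving tuples: {(q, 23, p), (s, 21, y), (y, 33, k)}
Set union of the two operands is {(m, 34, b), (q, 23, p), (s, 21, y), (s, 23, b), (y, 33, k)}.
Keep only column(s) A, C: {(21, y), (23, b), (23, p), (33, k), (34, b)}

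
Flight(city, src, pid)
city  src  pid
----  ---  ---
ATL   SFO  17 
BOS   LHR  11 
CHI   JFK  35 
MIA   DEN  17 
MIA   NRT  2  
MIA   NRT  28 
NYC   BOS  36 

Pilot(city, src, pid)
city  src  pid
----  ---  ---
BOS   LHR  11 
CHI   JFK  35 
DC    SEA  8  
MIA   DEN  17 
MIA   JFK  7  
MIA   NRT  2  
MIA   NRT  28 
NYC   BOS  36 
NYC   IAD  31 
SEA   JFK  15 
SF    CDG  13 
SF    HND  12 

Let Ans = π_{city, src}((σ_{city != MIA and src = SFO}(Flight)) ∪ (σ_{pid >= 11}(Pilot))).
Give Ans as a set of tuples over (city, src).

{(ATL, SFO), (BOS, LHR), (CHI, JFK), (MIA, DEN), (MIA, NRT), (NYC, BOS), (NYC, IAD), (SEA, JFK), (SF, CDG), (SF, HND)}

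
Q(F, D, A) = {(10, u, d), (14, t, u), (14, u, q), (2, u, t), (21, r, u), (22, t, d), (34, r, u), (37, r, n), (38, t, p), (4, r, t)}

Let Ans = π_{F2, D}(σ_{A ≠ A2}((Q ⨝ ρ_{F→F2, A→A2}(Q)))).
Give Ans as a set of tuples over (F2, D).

{(10, u), (14, t), (14, u), (2, u), (21, r), (22, t), (34, r), (37, r), (38, t), (4, r)}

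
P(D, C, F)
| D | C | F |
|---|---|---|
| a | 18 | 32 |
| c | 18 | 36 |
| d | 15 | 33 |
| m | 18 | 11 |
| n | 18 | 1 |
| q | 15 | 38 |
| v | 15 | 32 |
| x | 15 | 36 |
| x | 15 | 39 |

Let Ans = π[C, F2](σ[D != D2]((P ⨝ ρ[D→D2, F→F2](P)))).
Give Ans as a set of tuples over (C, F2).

ρ[D→D2, F→F2]: schema becomes (D2, C, F2); tuples unchanged.
Natural join on C: {(a, 18, 32, a, 32), (a, 18, 32, c, 36), (a, 18, 32, m, 11), (a, 18, 32, n, 1), (c, 18, 36, a, 32), (c, 18, 36, c, 36), (c, 18, 36, m, 11), (c, 18, 36, n, 1), (d, 15, 33, d, 33), (d, 15, 33, q, 38), (d, 15, 33, v, 32), (d, 15, 33, x, 36), (d, 15, 33, x, 39), (m, 18, 11, a, 32), (m, 18, 11, c, 36), (m, 18, 11, m, 11), (m, 18, 11, n, 1), (n, 18, 1, a, 32), (n, 18, 1, c, 36), (n, 18, 1, m, 11), (n, 18, 1, n, 1), (q, 15, 38, d, 33), (q, 15, 38, q, 38), (q, 15, 38, v, 32), (q, 15, 38, x, 36), (q, 15, 38, x, 39), (v, 15, 32, d, 33), (v, 15, 32, q, 38), (v, 15, 32, v, 32), (v, 15, 32, x, 36), (v, 15, 32, x, 39), (x, 15, 36, d, 33), (x, 15, 36, q, 38), (x, 15, 36, v, 32), (x, 15, 36, x, 36), (x, 15, 36, x, 39), (x, 15, 39, d, 33), (x, 15, 39, q, 38), (x, 15, 39, v, 32), (x, 15, 39, x, 36), (x, 15, 39, x, 39)}
Apply σ_{D != D2}; surviving tuples: {(a, 18, 32, c, 36), (a, 18, 32, m, 11), (a, 18, 32, n, 1), (c, 18, 36, a, 32), (c, 18, 36, m, 11), (c, 18, 36, n, 1), (d, 15, 33, q, 38), (d, 15, 33, v, 32), (d, 15, 33, x, 36), (d, 15, 33, x, 39), (m, 18, 11, a, 32), (m, 18, 11, c, 36), (m, 18, 11, n, 1), (n, 18, 1, a, 32), (n, 18, 1, c, 36), (n, 18, 1, m, 11), (q, 15, 38, d, 33), (q, 15, 38, v, 32), (q, 15, 38, x, 36), (q, 15, 38, x, 39), (v, 15, 32, d, 33), (v, 15, 32, q, 38), (v, 15, 32, x, 36), (v, 15, 32, x, 39), (x, 15, 36, d, 33), (x, 15, 36, q, 38), (x, 15, 36, v, 32), (x, 15, 39, d, 33), (x, 15, 39, q, 38), (x, 15, 39, v, 32)}
π_{C, F2} gives {(15, 32), (15, 33), (15, 36), (15, 38), (15, 39), (18, 1), (18, 11), (18, 32), (18, 36)} (21 duplicate(s) eliminated).

{(15, 32), (15, 33), (15, 36), (15, 38), (15, 39), (18, 1), (18, 11), (18, 32), (18, 36)}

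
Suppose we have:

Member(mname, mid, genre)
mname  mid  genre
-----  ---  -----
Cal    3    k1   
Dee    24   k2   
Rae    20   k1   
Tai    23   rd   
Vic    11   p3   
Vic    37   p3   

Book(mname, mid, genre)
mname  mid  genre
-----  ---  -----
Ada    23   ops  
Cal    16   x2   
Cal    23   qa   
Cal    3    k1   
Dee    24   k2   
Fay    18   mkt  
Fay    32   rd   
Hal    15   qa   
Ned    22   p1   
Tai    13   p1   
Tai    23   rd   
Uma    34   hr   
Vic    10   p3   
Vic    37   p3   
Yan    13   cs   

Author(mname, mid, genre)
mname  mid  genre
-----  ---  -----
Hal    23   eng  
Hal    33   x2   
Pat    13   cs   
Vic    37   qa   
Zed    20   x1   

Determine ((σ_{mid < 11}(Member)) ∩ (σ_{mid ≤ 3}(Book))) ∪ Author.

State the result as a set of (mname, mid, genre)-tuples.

Filtering on mid < 11 leaves {(Cal, 3, k1)}.
Filtering on mid ≤ 3 leaves {(Cal, 3, k1)}.
Taking the intersection: {(Cal, 3, k1)}
Taking the union: {(Cal, 3, k1), (Hal, 23, eng), (Hal, 33, x2), (Pat, 13, cs), (Vic, 37, qa), (Zed, 20, x1)}

{(Cal, 3, k1), (Hal, 23, eng), (Hal, 33, x2), (Pat, 13, cs), (Vic, 37, qa), (Zed, 20, x1)}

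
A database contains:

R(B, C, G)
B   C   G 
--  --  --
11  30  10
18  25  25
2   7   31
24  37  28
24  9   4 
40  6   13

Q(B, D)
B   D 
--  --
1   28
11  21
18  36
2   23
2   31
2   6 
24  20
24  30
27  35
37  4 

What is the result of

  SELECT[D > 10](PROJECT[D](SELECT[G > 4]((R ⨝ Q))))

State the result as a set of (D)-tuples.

{20, 21, 23, 30, 31, 36}

Joining R and Q on B yields {(11, 30, 10, 21), (18, 25, 25, 36), (2, 7, 31, 23), (2, 7, 31, 31), (2, 7, 31, 6), (24, 37, 28, 20), (24, 37, 28, 30), (24, 9, 4, 20), (24, 9, 4, 30)}.
Apply σ_{G > 4}; surviving tuples: {(11, 30, 10, 21), (18, 25, 25, 36), (2, 7, 31, 23), (2, 7, 31, 31), (2, 7, 31, 6), (24, 37, 28, 20), (24, 37, 28, 30)}
Keep only column(s) D: {20, 21, 23, 30, 31, 36, 6}
Apply σ_{D > 10}; surviving tuples: {20, 21, 23, 30, 31, 36}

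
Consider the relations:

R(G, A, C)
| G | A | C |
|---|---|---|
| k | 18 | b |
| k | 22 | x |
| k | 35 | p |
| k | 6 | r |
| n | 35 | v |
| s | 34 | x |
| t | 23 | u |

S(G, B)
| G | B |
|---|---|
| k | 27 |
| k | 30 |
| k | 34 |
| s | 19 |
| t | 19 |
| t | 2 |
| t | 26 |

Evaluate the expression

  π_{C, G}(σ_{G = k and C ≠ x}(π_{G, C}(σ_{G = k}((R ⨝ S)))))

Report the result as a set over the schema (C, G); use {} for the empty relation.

Natural join on G: {(k, 18, b, 27), (k, 18, b, 30), (k, 18, b, 34), (k, 22, x, 27), (k, 22, x, 30), (k, 22, x, 34), (k, 35, p, 27), (k, 35, p, 30), (k, 35, p, 34), (k, 6, r, 27), (k, 6, r, 30), (k, 6, r, 34), (s, 34, x, 19), (t, 23, u, 19), (t, 23, u, 2), (t, 23, u, 26)}
Selection G = k: {(k, 18, b, 27), (k, 18, b, 30), (k, 18, b, 34), (k, 22, x, 27), (k, 22, x, 30), (k, 22, x, 34), (k, 35, p, 27), (k, 35, p, 30), (k, 35, p, 34), (k, 6, r, 27), (k, 6, r, 30), (k, 6, r, 34)}
Keep only column(s) G, C (8 duplicate(s) eliminated): {(k, b), (k, p), (k, r), (k, x)}
Selection G = k and C ≠ x: {(k, b), (k, p), (k, r)}
Keep only column(s) C, G: {(b, k), (p, k), (r, k)}

{(b, k), (p, k), (r, k)}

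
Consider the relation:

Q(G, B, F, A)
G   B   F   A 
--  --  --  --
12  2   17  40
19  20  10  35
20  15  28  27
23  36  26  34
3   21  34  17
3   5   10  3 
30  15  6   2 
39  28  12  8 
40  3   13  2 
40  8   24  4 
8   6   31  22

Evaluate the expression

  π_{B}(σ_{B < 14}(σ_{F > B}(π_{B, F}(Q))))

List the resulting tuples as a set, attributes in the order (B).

π_{B, F} gives {(15, 28), (15, 6), (2, 17), (20, 10), (21, 34), (28, 12), (3, 13), (36, 26), (5, 10), (6, 31), (8, 24)}.
σ[F > B]: keep tuples satisfying F > B → {(15, 28), (2, 17), (21, 34), (3, 13), (5, 10), (6, 31), (8, 24)}
σ[B < 14]: keep tuples satisfying B < 14 → {(2, 17), (3, 13), (5, 10), (6, 31), (8, 24)}
π_{B} gives {2, 3, 5, 6, 8}.

{2, 3, 5, 6, 8}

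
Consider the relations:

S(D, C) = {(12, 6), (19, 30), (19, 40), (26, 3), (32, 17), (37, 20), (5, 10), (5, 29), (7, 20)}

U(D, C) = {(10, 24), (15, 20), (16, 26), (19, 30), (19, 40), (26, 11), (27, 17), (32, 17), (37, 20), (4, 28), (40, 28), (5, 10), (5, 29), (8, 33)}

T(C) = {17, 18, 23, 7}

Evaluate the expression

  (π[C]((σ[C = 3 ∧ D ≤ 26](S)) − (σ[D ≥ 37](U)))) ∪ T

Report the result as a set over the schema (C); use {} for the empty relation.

Selection C = 3 ∧ D ≤ 26: {(26, 3)}
Selection D ≥ 37: {(37, 20), (40, 28)}
Taking the difference: {(26, 3)}
Keep only column(s) C: {3}
Taking the union: {17, 18, 23, 3, 7}

{17, 18, 23, 3, 7}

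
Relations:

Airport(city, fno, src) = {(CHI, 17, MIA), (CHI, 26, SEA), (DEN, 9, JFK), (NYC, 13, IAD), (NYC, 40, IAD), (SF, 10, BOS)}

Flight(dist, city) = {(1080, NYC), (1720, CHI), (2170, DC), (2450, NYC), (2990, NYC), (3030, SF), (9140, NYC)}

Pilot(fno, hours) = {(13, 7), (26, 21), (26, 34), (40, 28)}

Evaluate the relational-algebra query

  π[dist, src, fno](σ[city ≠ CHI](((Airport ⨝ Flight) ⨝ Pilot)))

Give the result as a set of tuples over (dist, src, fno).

Natural join on city: {(CHI, 17, MIA, 1720), (CHI, 26, SEA, 1720), (NYC, 13, IAD, 1080), (NYC, 13, IAD, 2450), (NYC, 13, IAD, 2990), (NYC, 13, IAD, 9140), (NYC, 40, IAD, 1080), (NYC, 40, IAD, 2450), (NYC, 40, IAD, 2990), (NYC, 40, IAD, 9140), (SF, 10, BOS, 3030)}
Natural join on fno: {(CHI, 26, SEA, 1720, 21), (CHI, 26, SEA, 1720, 34), (NYC, 13, IAD, 1080, 7), (NYC, 13, IAD, 2450, 7), (NYC, 13, IAD, 2990, 7), (NYC, 13, IAD, 9140, 7), (NYC, 40, IAD, 1080, 28), (NYC, 40, IAD, 2450, 28), (NYC, 40, IAD, 2990, 28), (NYC, 40, IAD, 9140, 28)}
Filtering on city ≠ CHI leaves {(NYC, 13, IAD, 1080, 7), (NYC, 13, IAD, 2450, 7), (NYC, 13, IAD, 2990, 7), (NYC, 13, IAD, 9140, 7), (NYC, 40, IAD, 1080, 28), (NYC, 40, IAD, 2450, 28), (NYC, 40, IAD, 2990, 28), (NYC, 40, IAD, 9140, 28)}.
π[dist, src, fno]: project onto (dist, src, fno) → {(1080, IAD, 13), (1080, IAD, 40), (2450, IAD, 13), (2450, IAD, 40), (2990, IAD, 13), (2990, IAD, 40), (9140, IAD, 13), (9140, IAD, 40)}

{(1080, IAD, 13), (1080, IAD, 40), (2450, IAD, 13), (2450, IAD, 40), (2990, IAD, 13), (2990, IAD, 40), (9140, IAD, 13), (9140, IAD, 40)}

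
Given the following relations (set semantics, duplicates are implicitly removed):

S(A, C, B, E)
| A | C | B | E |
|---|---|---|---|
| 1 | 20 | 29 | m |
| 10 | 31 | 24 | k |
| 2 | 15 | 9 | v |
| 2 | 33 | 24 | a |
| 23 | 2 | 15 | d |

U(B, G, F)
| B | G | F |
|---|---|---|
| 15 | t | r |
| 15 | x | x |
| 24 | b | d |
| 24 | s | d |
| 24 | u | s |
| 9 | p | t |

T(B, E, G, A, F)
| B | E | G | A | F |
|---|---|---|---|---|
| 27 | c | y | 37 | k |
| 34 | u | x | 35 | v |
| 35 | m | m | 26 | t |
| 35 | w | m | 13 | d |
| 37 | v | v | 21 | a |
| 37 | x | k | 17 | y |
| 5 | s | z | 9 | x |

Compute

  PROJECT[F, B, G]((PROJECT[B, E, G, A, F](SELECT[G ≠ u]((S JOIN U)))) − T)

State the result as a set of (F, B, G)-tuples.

S ⋈ U (natural join on B): {(10, 31, 24, k, b, d), (10, 31, 24, k, s, d), (10, 31, 24, k, u, s), (2, 15, 9, v, p, t), (2, 33, 24, a, b, d), (2, 33, 24, a, s, d), (2, 33, 24, a, u, s), (23, 2, 15, d, t, r), (23, 2, 15, d, x, x)}
Filtering on G ≠ u leaves {(10, 31, 24, k, b, d), (10, 31, 24, k, s, d), (2, 15, 9, v, p, t), (2, 33, 24, a, b, d), (2, 33, 24, a, s, d), (23, 2, 15, d, t, r), (23, 2, 15, d, x, x)}.
π[B, E, G, A, F]: project onto (B, E, G, A, F) → {(15, d, t, 23, r), (15, d, x, 23, x), (24, a, b, 2, d), (24, a, s, 2, d), (24, k, b, 10, d), (24, k, s, 10, d), (9, v, p, 2, t)}
Set difference of the two operands is {(15, d, t, 23, r), (15, d, x, 23, x), (24, a, b, 2, d), (24, a, s, 2, d), (24, k, b, 10, d), (24, k, s, 10, d), (9, v, p, 2, t)}.
π[F, B, G]: project onto (F, B, G) (2 duplicate(s) eliminated) → {(d, 24, b), (d, 24, s), (r, 15, t), (t, 9, p), (x, 15, x)}

{(d, 24, b), (d, 24, s), (r, 15, t), (t, 9, p), (x, 15, x)}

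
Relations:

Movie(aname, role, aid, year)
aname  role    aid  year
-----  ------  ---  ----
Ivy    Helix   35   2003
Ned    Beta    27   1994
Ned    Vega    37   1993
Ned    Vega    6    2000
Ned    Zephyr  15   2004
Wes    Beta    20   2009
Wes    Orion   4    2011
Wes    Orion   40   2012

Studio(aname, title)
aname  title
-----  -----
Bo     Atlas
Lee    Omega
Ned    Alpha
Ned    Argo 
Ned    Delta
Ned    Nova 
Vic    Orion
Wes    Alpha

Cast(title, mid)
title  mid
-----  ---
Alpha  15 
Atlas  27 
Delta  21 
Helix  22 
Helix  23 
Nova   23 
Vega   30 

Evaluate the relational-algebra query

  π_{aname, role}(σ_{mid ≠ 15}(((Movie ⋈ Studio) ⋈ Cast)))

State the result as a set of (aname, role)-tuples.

{(Ned, Beta), (Ned, Vega), (Ned, Zephyr)}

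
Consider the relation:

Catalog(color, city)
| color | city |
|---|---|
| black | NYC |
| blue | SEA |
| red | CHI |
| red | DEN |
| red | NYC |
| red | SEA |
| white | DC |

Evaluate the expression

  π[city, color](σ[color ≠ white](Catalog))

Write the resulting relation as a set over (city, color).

{(CHI, red), (DEN, red), (NYC, black), (NYC, red), (SEA, blue), (SEA, red)}

Selection color ≠ white: {(black, NYC), (blue, SEA), (red, CHI), (red, DEN), (red, NYC), (red, SEA)}
Projecting to city, color: {(CHI, red), (DEN, red), (NYC, black), (NYC, red), (SEA, blue), (SEA, red)}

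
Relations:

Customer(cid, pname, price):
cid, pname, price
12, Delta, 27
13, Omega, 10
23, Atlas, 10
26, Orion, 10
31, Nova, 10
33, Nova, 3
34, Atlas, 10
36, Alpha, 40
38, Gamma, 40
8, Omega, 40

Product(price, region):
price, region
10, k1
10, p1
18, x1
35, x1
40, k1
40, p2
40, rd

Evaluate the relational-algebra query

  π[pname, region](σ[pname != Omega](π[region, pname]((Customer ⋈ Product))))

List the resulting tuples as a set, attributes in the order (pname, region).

Natural join on price: {(13, Omega, 10, k1), (13, Omega, 10, p1), (23, Atlas, 10, k1), (23, Atlas, 10, p1), (26, Orion, 10, k1), (26, Orion, 10, p1), (31, Nova, 10, k1), (31, Nova, 10, p1), (34, Atlas, 10, k1), (34, Atlas, 10, p1), (36, Alpha, 40, k1), (36, Alpha, 40, p2), (36, Alpha, 40, rd), (38, Gamma, 40, k1), (38, Gamma, 40, p2), (38, Gamma, 40, rd), (8, Omega, 40, k1), (8, Omega, 40, p2), (8, Omega, 40, rd)}
Projecting to region, pname (3 duplicate(s) eliminated): {(k1, Alpha), (k1, Atlas), (k1, Gamma), (k1, Nova), (k1, Omega), (k1, Orion), (p1, Atlas), (p1, Nova), (p1, Omega), (p1, Orion), (p2, Alpha), (p2, Gamma), (p2, Omega), (rd, Alpha), (rd, Gamma), (rd, Omega)}
σ[pname != Omega]: keep tuples satisfying pname != Omega → {(k1, Alpha), (k1, Atlas), (k1, Gamma), (k1, Nova), (k1, Orion), (p1, Atlas), (p1, Nova), (p1, Orion), (p2, Alpha), (p2, Gamma), (rd, Alpha), (rd, Gamma)}
Projecting to pname, region: {(Alpha, k1), (Alpha, p2), (Alpha, rd), (Atlas, k1), (Atlas, p1), (Gamma, k1), (Gamma, p2), (Gamma, rd), (Nova, k1), (Nova, p1), (Orion, k1), (Orion, p1)}

{(Alpha, k1), (Alpha, p2), (Alpha, rd), (Atlas, k1), (Atlas, p1), (Gamma, k1), (Gamma, p2), (Gamma, rd), (Nova, k1), (Nova, p1), (Orion, k1), (Orion, p1)}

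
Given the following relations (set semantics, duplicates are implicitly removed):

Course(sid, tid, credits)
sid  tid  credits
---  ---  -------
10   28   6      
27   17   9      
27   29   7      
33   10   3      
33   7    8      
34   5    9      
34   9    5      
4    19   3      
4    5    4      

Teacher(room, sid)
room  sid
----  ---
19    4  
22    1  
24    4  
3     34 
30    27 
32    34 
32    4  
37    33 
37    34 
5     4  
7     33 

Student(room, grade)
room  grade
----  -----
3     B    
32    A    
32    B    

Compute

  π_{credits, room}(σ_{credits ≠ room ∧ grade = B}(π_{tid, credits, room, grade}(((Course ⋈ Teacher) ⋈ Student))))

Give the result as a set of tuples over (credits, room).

Joining Course and Teacher on sid yields {(27, 17, 9, 30), (27, 29, 7, 30), (33, 10, 3, 37), (33, 10, 3, 7), (33, 7, 8, 37), (33, 7, 8, 7), (34, 5, 9, 3), (34, 5, 9, 32), (34, 5, 9, 37), (34, 9, 5, 3), (34, 9, 5, 32), (34, 9, 5, 37), (4, 19, 3, 19), (4, 19, 3, 24), (4, 19, 3, 32), (4, 19, 3, 5), (4, 5, 4, 19), (4, 5, 4, 24), (4, 5, 4, 32), (4, 5, 4, 5)}.
Joining (Course ⋈ Teacher) and Student on room yields {(34, 5, 9, 3, B), (34, 5, 9, 32, A), (34, 5, 9, 32, B), (34, 9, 5, 3, B), (34, 9, 5, 32, A), (34, 9, 5, 32, B), (4, 19, 3, 32, A), (4, 19, 3, 32, B), (4, 5, 4, 32, A), (4, 5, 4, 32, B)}.
π_{tid, credits, room, grade} gives {(19, 3, 32, A), (19, 3, 32, B), (5, 4, 32, A), (5, 4, 32, B), (5, 9, 3, B), (5, 9, 32, A), (5, 9, 32, B), (9, 5, 3, B), (9, 5, 32, A), (9, 5, 32, B)}.
Apply σ_{credits ≠ room ∧ grade = B}; surviving tuples: {(19, 3, 32, B), (5, 4, 32, B), (5, 9, 3, B), (5, 9, 32, B), (9, 5, 3, B), (9, 5, 32, B)}
π_{credits, room} gives {(3, 32), (4, 32), (5, 3), (5, 32), (9, 3), (9, 32)}.

{(3, 32), (4, 32), (5, 3), (5, 32), (9, 3), (9, 32)}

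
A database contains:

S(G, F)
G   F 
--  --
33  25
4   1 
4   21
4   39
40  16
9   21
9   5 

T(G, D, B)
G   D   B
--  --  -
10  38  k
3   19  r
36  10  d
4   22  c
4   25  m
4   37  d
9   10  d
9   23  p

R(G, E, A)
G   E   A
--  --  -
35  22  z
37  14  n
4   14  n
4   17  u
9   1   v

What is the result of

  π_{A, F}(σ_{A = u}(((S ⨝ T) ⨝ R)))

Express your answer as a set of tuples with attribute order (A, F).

{(u, 1), (u, 21), (u, 39)}

S ⋈ T (natural join on G): {(4, 1, 22, c), (4, 1, 25, m), (4, 1, 37, d), (4, 21, 22, c), (4, 21, 25, m), (4, 21, 37, d), (4, 39, 22, c), (4, 39, 25, m), (4, 39, 37, d), (9, 21, 10, d), (9, 21, 23, p), (9, 5, 10, d), (9, 5, 23, p)}
(S ⨝ T) ⋈ R (natural join on G): {(4, 1, 22, c, 14, n), (4, 1, 22, c, 17, u), (4, 1, 25, m, 14, n), (4, 1, 25, m, 17, u), (4, 1, 37, d, 14, n), (4, 1, 37, d, 17, u), (4, 21, 22, c, 14, n), (4, 21, 22, c, 17, u), (4, 21, 25, m, 14, n), (4, 21, 25, m, 17, u), (4, 21, 37, d, 14, n), (4, 21, 37, d, 17, u), (4, 39, 22, c, 14, n), (4, 39, 22, c, 17, u), (4, 39, 25, m, 14, n), (4, 39, 25, m, 17, u), (4, 39, 37, d, 14, n), (4, 39, 37, d, 17, u), (9, 21, 10, d, 1, v), (9, 21, 23, p, 1, v), (9, 5, 10, d, 1, v), (9, 5, 23, p, 1, v)}
σ[A = u]: keep tuples satisfying A = u → {(4, 1, 22, c, 17, u), (4, 1, 25, m, 17, u), (4, 1, 37, d, 17, u), (4, 21, 22, c, 17, u), (4, 21, 25, m, 17, u), (4, 21, 37, d, 17, u), (4, 39, 22, c, 17, u), (4, 39, 25, m, 17, u), (4, 39, 37, d, 17, u)}
Keep only column(s) A, F (6 duplicate(s) eliminated): {(u, 1), (u, 21), (u, 39)}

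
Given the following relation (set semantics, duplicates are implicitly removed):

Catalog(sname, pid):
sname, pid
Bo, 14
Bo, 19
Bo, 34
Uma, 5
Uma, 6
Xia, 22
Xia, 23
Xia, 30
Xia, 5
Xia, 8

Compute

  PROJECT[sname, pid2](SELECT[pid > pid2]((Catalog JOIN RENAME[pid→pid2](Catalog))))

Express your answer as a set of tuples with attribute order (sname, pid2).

ρ[pid→pid2]: schema becomes (sname, pid2); tuples unchanged.
Catalog ⋈ RENAME[pid→pid2](Catalog) (natural join on sname): {(Bo, 14, 14), (Bo, 14, 19), (Bo, 14, 34), (Bo, 19, 14), (Bo, 19, 19), (Bo, 19, 34), (Bo, 34, 14), (Bo, 34, 19), (Bo, 34, 34), (Uma, 5, 5), (Uma, 5, 6), (Uma, 6, 5), (Uma, 6, 6), (Xia, 22, 22), (Xia, 22, 23), (Xia, 22, 30), (Xia, 22, 5), (Xia, 22, 8), (Xia, 23, 22), (Xia, 23, 23), (Xia, 23, 30), (Xia, 23, 5), (Xia, 23, 8), (Xia, 30, 22), (Xia, 30, 23), (Xia, 30, 30), (Xia, 30, 5), (Xia, 30, 8), (Xia, 5, 22), (Xia, 5, 23), (Xia, 5, 30), (Xia, 5, 5), (Xia, 5, 8), (Xia, 8, 22), (Xia, 8, 23), (Xia, 8, 30), (Xia, 8, 5), (Xia, 8, 8)}
Selection pid > pid2: {(Bo, 19, 14), (Bo, 34, 14), (Bo, 34, 19), (Uma, 6, 5), (Xia, 22, 5), (Xia, 22, 8), (Xia, 23, 22), (Xia, 23, 5), (Xia, 23, 8), (Xia, 30, 22), (Xia, 30, 23), (Xia, 30, 5), (Xia, 30, 8), (Xia, 8, 5)}
Keep only column(s) sname, pid2 (7 duplicate(s) eliminated): {(Bo, 14), (Bo, 19), (Uma, 5), (Xia, 22), (Xia, 23), (Xia, 5), (Xia, 8)}

{(Bo, 14), (Bo, 19), (Uma, 5), (Xia, 22), (Xia, 23), (Xia, 5), (Xia, 8)}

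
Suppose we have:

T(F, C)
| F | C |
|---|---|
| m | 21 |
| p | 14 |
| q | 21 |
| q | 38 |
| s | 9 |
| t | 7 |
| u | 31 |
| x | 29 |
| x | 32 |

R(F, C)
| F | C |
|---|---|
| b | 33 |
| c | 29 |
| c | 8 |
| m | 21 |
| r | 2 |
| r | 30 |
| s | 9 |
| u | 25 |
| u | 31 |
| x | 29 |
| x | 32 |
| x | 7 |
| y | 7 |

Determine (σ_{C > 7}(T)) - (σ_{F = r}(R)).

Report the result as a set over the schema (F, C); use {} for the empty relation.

{(m, 21), (p, 14), (q, 21), (q, 38), (s, 9), (u, 31), (x, 29), (x, 32)}

σ[C > 7]: keep tuples satisfying C > 7 → {(m, 21), (p, 14), (q, 21), (q, 38), (s, 9), (u, 31), (x, 29), (x, 32)}
σ[F = r]: keep tuples satisfying F = r → {(r, 2), (r, 30)}
Difference: {(m, 21), (p, 14), (q, 21), (q, 38), (s, 9), (u, 31), (x, 29), (x, 32)} with {(r, 2), (r, 30)} → {(m, 21), (p, 14), (q, 21), (q, 38), (s, 9), (u, 31), (x, 29), (x, 32)}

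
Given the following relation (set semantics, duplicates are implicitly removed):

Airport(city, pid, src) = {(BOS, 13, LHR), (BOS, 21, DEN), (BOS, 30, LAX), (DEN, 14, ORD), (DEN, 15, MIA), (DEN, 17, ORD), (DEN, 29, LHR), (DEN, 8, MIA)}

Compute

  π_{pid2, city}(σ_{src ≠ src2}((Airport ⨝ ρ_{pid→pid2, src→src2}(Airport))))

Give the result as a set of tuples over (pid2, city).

{(13, BOS), (14, DEN), (15, DEN), (17, DEN), (21, BOS), (29, DEN), (30, BOS), (8, DEN)}

ρ[pid→pid2, src→src2]: schema becomes (city, pid2, src2); tuples unchanged.
Natural join on city: {(BOS, 13, LHR, 13, LHR), (BOS, 13, LHR, 21, DEN), (BOS, 13, LHR, 30, LAX), (BOS, 21, DEN, 13, LHR), (BOS, 21, DEN, 21, DEN), (BOS, 21, DEN, 30, LAX), (BOS, 30, LAX, 13, LHR), (BOS, 30, LAX, 21, DEN), (BOS, 30, LAX, 30, LAX), (DEN, 14, ORD, 14, ORD), (DEN, 14, ORD, 15, MIA), (DEN, 14, ORD, 17, ORD), (DEN, 14, ORD, 29, LHR), (DEN, 14, ORD, 8, MIA), (DEN, 15, MIA, 14, ORD), (DEN, 15, MIA, 15, MIA), (DEN, 15, MIA, 17, ORD), (DEN, 15, MIA, 29, LHR), (DEN, 15, MIA, 8, MIA), (DEN, 17, ORD, 14, ORD), (DEN, 17, ORD, 15, MIA), (DEN, 17, ORD, 17, ORD), (DEN, 17, ORD, 29, LHR), (DEN, 17, ORD, 8, MIA), (DEN, 29, LHR, 14, ORD), (DEN, 29, LHR, 15, MIA), (DEN, 29, LHR, 17, ORD), (DEN, 29, LHR, 29, LHR), (DEN, 29, LHR, 8, MIA), (DEN, 8, MIA, 14, ORD), (DEN, 8, MIA, 15, MIA), (DEN, 8, MIA, 17, ORD), (DEN, 8, MIA, 29, LHR), (DEN, 8, MIA, 8, MIA)}
Filtering on src ≠ src2 leaves {(BOS, 13, LHR, 21, DEN), (BOS, 13, LHR, 30, LAX), (BOS, 21, DEN, 13, LHR), (BOS, 21, DEN, 30, LAX), (BOS, 30, LAX, 13, LHR), (BOS, 30, LAX, 21, DEN), (DEN, 14, ORD, 15, MIA), (DEN, 14, ORD, 29, LHR), (DEN, 14, ORD, 8, MIA), (DEN, 15, MIA, 14, ORD), (DEN, 15, MIA, 17, ORD), (DEN, 15, MIA, 29, LHR), (DEN, 17, ORD, 15, MIA), (DEN, 17, ORD, 29, LHR), (DEN, 17, ORD, 8, MIA), (DEN, 29, LHR, 14, ORD), (DEN, 29, LHR, 15, MIA), (DEN, 29, LHR, 17, ORD), (DEN, 29, LHR, 8, MIA), (DEN, 8, MIA, 14, ORD), (DEN, 8, MIA, 17, ORD), (DEN, 8, MIA, 29, LHR)}.
π_{pid2, city} gives {(13, BOS), (14, DEN), (15, DEN), (17, DEN), (21, BOS), (29, DEN), (30, BOS), (8, DEN)} (14 duplicate(s) eliminated).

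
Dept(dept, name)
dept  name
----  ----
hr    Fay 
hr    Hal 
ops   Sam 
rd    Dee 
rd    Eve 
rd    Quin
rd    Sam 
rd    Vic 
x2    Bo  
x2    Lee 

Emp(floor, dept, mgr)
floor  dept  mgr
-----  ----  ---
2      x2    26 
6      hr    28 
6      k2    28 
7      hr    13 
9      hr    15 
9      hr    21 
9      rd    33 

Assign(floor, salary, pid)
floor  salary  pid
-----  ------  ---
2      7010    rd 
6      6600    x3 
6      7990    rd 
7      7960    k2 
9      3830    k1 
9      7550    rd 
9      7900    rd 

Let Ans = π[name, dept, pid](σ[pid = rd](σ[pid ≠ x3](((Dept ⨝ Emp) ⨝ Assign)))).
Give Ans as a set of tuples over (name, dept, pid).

Natural join on dept: {(hr, Fay, 6, 28), (hr, Fay, 7, 13), (hr, Fay, 9, 15), (hr, Fay, 9, 21), (hr, Hal, 6, 28), (hr, Hal, 7, 13), (hr, Hal, 9, 15), (hr, Hal, 9, 21), (rd, Dee, 9, 33), (rd, Eve, 9, 33), (rd, Quin, 9, 33), (rd, Sam, 9, 33), (rd, Vic, 9, 33), (x2, Bo, 2, 26), (x2, Lee, 2, 26)}
Natural join on floor: {(hr, Fay, 6, 28, 6600, x3), (hr, Fay, 6, 28, 7990, rd), (hr, Fay, 7, 13, 7960, k2), (hr, Fay, 9, 15, 3830, k1), (hr, Fay, 9, 15, 7550, rd), (hr, Fay, 9, 15, 7900, rd), (hr, Fay, 9, 21, 3830, k1), (hr, Fay, 9, 21, 7550, rd), (hr, Fay, 9, 21, 7900, rd), (hr, Hal, 6, 28, 6600, x3), (hr, Hal, 6, 28, 7990, rd), (hr, Hal, 7, 13, 7960, k2), (hr, Hal, 9, 15, 3830, k1), (hr, Hal, 9, 15, 7550, rd), (hr, Hal, 9, 15, 7900, rd), (hr, Hal, 9, 21, 3830, k1), (hr, Hal, 9, 21, 7550, rd), (hr, Hal, 9, 21, 7900, rd), (rd, Dee, 9, 33, 3830, k1), (rd, Dee, 9, 33, 7550, rd), (rd, Dee, 9, 33, 7900, rd), (rd, Eve, 9, 33, 3830, k1), (rd, Eve, 9, 33, 7550, rd), (rd, Eve, 9, 33, 7900, rd), (rd, Quin, 9, 33, 3830, k1), (rd, Quin, 9, 33, 7550, rd), (rd, Quin, 9, 33, 7900, rd), (rd, Sam, 9, 33, 3830, k1), (rd, Sam, 9, 33, 7550, rd), (rd, Sam, 9, 33, 7900, rd), (rd, Vic, 9, 33, 3830, k1), (rd, Vic, 9, 33, 7550, rd), (rd, Vic, 9, 33, 7900, rd), (x2, Bo, 2, 26, 7010, rd), (x2, Lee, 2, 26, 7010, rd)}
Apply σ_{pid ≠ x3}; surviving tuples: {(hr, Fay, 6, 28, 7990, rd), (hr, Fay, 7, 13, 7960, k2), (hr, Fay, 9, 15, 3830, k1), (hr, Fay, 9, 15, 7550, rd), (hr, Fay, 9, 15, 7900, rd), (hr, Fay, 9, 21, 3830, k1), (hr, Fay, 9, 21, 7550, rd), (hr, Fay, 9, 21, 7900, rd), (hr, Hal, 6, 28, 7990, rd), (hr, Hal, 7, 13, 7960, k2), (hr, Hal, 9, 15, 3830, k1), (hr, Hal, 9, 15, 7550, rd), (hr, Hal, 9, 15, 7900, rd), (hr, Hal, 9, 21, 3830, k1), (hr, Hal, 9, 21, 7550, rd), (hr, Hal, 9, 21, 7900, rd), (rd, Dee, 9, 33, 3830, k1), (rd, Dee, 9, 33, 7550, rd), (rd, Dee, 9, 33, 7900, rd), (rd, Eve, 9, 33, 3830, k1), (rd, Eve, 9, 33, 7550, rd), (rd, Eve, 9, 33, 7900, rd), (rd, Quin, 9, 33, 3830, k1), (rd, Quin, 9, 33, 7550, rd), (rd, Quin, 9, 33, 7900, rd), (rd, Sam, 9, 33, 3830, k1), (rd, Sam, 9, 33, 7550, rd), (rd, Sam, 9, 33, 7900, rd), (rd, Vic, 9, 33, 3830, k1), (rd, Vic, 9, 33, 7550, rd), (rd, Vic, 9, 33, 7900, rd), (x2, Bo, 2, 26, 7010, rd), (x2, Lee, 2, 26, 7010, rd)}
Apply σ_{pid = rd}; surviving tuples: {(hr, Fay, 6, 28, 7990, rd), (hr, Fay, 9, 15, 7550, rd), (hr, Fay, 9, 15, 7900, rd), (hr, Fay, 9, 21, 7550, rd), (hr, Fay, 9, 21, 7900, rd), (hr, Hal, 6, 28, 7990, rd), (hr, Hal, 9, 15, 7550, rd), (hr, Hal, 9, 15, 7900, rd), (hr, Hal, 9, 21, 7550, rd), (hr, Hal, 9, 21, 7900, rd), (rd, Dee, 9, 33, 7550, rd), (rd, Dee, 9, 33, 7900, rd), (rd, Eve, 9, 33, 7550, rd), (rd, Eve, 9, 33, 7900, rd), (rd, Quin, 9, 33, 7550, rd), (rd, Quin, 9, 33, 7900, rd), (rd, Sam, 9, 33, 7550, rd), (rd, Sam, 9, 33, 7900, rd), (rd, Vic, 9, 33, 7550, rd), (rd, Vic, 9, 33, 7900, rd), (x2, Bo, 2, 26, 7010, rd), (x2, Lee, 2, 26, 7010, rd)}
Projecting to name, dept, pid (13 duplicate(s) eliminated): {(Bo, x2, rd), (Dee, rd, rd), (Eve, rd, rd), (Fay, hr, rd), (Hal, hr, rd), (Lee, x2, rd), (Quin, rd, rd), (Sam, rd, rd), (Vic, rd, rd)}

{(Bo, x2, rd), (Dee, rd, rd), (Eve, rd, rd), (Fay, hr, rd), (Hal, hr, rd), (Lee, x2, rd), (Quin, rd, rd), (Sam, rd, rd), (Vic, rd, rd)}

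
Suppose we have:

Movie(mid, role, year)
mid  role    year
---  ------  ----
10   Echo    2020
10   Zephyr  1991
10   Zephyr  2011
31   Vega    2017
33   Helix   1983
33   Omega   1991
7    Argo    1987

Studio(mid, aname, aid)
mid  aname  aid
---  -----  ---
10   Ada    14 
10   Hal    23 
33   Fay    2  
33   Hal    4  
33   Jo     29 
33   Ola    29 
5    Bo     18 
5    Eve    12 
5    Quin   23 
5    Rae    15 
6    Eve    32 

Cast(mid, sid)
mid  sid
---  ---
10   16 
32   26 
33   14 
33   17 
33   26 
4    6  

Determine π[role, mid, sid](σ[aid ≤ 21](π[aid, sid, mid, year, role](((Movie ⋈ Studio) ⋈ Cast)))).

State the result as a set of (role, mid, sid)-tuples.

Movie ⋈ Studio (natural join on mid): {(10, Echo, 2020, Ada, 14), (10, Echo, 2020, Hal, 23), (10, Zephyr, 1991, Ada, 14), (10, Zephyr, 1991, Hal, 23), (10, Zephyr, 2011, Ada, 14), (10, Zephyr, 2011, Hal, 23), (33, Helix, 1983, Fay, 2), (33, Helix, 1983, Hal, 4), (33, Helix, 1983, Jo, 29), (33, Helix, 1983, Ola, 29), (33, Omega, 1991, Fay, 2), (33, Omega, 1991, Hal, 4), (33, Omega, 1991, Jo, 29), (33, Omega, 1991, Ola, 29)}
(Movie ⋈ Studio) ⋈ Cast (natural join on mid): {(10, Echo, 2020, Ada, 14, 16), (10, Echo, 2020, Hal, 23, 16), (10, Zephyr, 1991, Ada, 14, 16), (10, Zephyr, 1991, Hal, 23, 16), (10, Zephyr, 2011, Ada, 14, 16), (10, Zephyr, 2011, Hal, 23, 16), (33, Helix, 1983, Fay, 2, 14), (33, Helix, 1983, Fay, 2, 17), (33, Helix, 1983, Fay, 2, 26), (33, Helix, 1983, Hal, 4, 14), (33, Helix, 1983, Hal, 4, 17), (33, Helix, 1983, Hal, 4, 26), (33, Helix, 1983, Jo, 29, 14), (33, Helix, 1983, Jo, 29, 17), (33, Helix, 1983, Jo, 29, 26), (33, Helix, 1983, Ola, 29, 14), (33, Helix, 1983, Ola, 29, 17), (33, Helix, 1983, Ola, 29, 26), (33, Omega, 1991, Fay, 2, 14), (33, Omega, 1991, Fay, 2, 17), (33, Omega, 1991, Fay, 2, 26), (33, Omega, 1991, Hal, 4, 14), (33, Omega, 1991, Hal, 4, 17), (33, Omega, 1991, Hal, 4, 26), (33, Omega, 1991, Jo, 29, 14), (33, Omega, 1991, Jo, 29, 17), (33, Omega, 1991, Jo, 29, 26), (33, Omega, 1991, Ola, 29, 14), (33, Omega, 1991, Ola, 29, 17), (33, Omega, 1991, Ola, 29, 26)}
Projecting to aid, sid, mid, year, role (6 duplicate(s) eliminated): {(14, 16, 10, 1991, Zephyr), (14, 16, 10, 2011, Zephyr), (14, 16, 10, 2020, Echo), (2, 14, 33, 1983, Helix), (2, 14, 33, 1991, Omega), (2, 17, 33, 1983, Helix), (2, 17, 33, 1991, Omega), (2, 26, 33, 1983, Helix), (2, 26, 33, 1991, Omega), (23, 16, 10, 1991, Zephyr), (23, 16, 10, 2011, Zephyr), (23, 16, 10, 2020, Echo), (29, 14, 33, 1983, Helix), (29, 14, 33, 1991, Omega), (29, 17, 33, 1983, Helix), (29, 17, 33, 1991, Omega), (29, 26, 33, 1983, Helix), (29, 26, 33, 1991, Omega), (4, 14, 33, 1983, Helix), (4, 14, 33, 1991, Omega), (4, 17, 33, 1983, Helix), (4, 17, 33, 1991, Omega), (4, 26, 33, 1983, Helix), (4, 26, 33, 1991, Omega)}
Apply σ_{aid ≤ 21}; surviving tuples: {(14, 16, 10, 1991, Zephyr), (14, 16, 10, 2011, Zephyr), (14, 16, 10, 2020, Echo), (2, 14, 33, 1983, Helix), (2, 14, 33, 1991, Omega), (2, 17, 33, 1983, Helix), (2, 17, 33, 1991, Omega), (2, 26, 33, 1983, Helix), (2, 26, 33, 1991, Omega), (4, 14, 33, 1983, Helix), (4, 14, 33, 1991, Omega), (4, 17, 33, 1983, Helix), (4, 17, 33, 1991, Omega), (4, 26, 33, 1983, Helix), (4, 26, 33, 1991, Omega)}
Projecting to role, mid, sid (7 duplicate(s) eliminated): {(Echo, 10, 16), (Helix, 33, 14), (Helix, 33, 17), (Helix, 33, 26), (Omega, 33, 14), (Omega, 33, 17), (Omega, 33, 26), (Zephyr, 10, 16)}

{(Echo, 10, 16), (Helix, 33, 14), (Helix, 33, 17), (Helix, 33, 26), (Omega, 33, 14), (Omega, 33, 17), (Omega, 33, 26), (Zephyr, 10, 16)}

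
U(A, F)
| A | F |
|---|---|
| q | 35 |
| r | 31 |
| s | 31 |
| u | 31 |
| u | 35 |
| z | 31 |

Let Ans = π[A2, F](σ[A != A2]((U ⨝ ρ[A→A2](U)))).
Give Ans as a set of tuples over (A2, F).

{(q, 35), (r, 31), (s, 31), (u, 31), (u, 35), (z, 31)}

ρ[A→A2]: schema becomes (A2, F); tuples unchanged.
U ⋈ ρ[A→A2](U) (natural join on F): {(q, 35, q), (q, 35, u), (r, 31, r), (r, 31, s), (r, 31, u), (r, 31, z), (s, 31, r), (s, 31, s), (s, 31, u), (s, 31, z), (u, 31, r), (u, 31, s), (u, 31, u), (u, 31, z), (u, 35, q), (u, 35, u), (z, 31, r), (z, 31, s), (z, 31, u), (z, 31, z)}
σ[A != A2]: keep tuples satisfying A != A2 → {(q, 35, u), (r, 31, s), (r, 31, u), (r, 31, z), (s, 31, r), (s, 31, u), (s, 31, z), (u, 31, r), (u, 31, s), (u, 31, z), (u, 35, q), (z, 31, r), (z, 31, s), (z, 31, u)}
Keep only column(s) A2, F (8 duplicate(s) eliminated): {(q, 35), (r, 31), (s, 31), (u, 31), (u, 35), (z, 31)}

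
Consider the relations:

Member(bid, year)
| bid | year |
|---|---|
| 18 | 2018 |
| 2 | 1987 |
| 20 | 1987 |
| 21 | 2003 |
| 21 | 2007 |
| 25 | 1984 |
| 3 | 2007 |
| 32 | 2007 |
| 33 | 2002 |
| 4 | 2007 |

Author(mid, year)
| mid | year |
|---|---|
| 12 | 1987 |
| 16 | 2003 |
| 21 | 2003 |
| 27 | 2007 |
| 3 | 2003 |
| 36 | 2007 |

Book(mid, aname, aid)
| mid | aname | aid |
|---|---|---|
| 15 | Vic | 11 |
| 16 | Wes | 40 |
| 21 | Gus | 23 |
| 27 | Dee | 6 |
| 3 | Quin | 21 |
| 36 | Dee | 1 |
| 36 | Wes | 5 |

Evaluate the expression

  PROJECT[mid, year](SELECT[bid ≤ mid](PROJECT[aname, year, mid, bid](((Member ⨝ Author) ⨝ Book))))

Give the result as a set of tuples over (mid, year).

{(21, 2003), (27, 2007), (36, 2007)}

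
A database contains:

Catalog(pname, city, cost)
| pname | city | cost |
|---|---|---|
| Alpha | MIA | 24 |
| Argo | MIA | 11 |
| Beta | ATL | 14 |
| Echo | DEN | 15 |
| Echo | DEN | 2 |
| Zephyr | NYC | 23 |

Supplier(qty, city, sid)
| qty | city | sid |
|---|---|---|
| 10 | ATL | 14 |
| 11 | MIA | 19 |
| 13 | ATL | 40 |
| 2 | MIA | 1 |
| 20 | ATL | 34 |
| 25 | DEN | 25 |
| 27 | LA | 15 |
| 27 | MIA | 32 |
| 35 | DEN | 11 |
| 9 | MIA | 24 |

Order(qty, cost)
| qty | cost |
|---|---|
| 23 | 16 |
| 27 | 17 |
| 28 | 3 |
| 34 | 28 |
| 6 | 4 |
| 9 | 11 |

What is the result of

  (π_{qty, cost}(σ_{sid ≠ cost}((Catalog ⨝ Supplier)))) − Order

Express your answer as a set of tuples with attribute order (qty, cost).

{(11, 11), (11, 24), (13, 14), (2, 11), (2, 24), (20, 14), (25, 15), (25, 2), (27, 11), (27, 24), (35, 15), (35, 2)}

Joining Catalog and Supplier on city yields {(Alpha, MIA, 24, 11, 19), (Alpha, MIA, 24, 2, 1), (Alpha, MIA, 24, 27, 32), (Alpha, MIA, 24, 9, 24), (Argo, MIA, 11, 11, 19), (Argo, MIA, 11, 2, 1), (Argo, MIA, 11, 27, 32), (Argo, MIA, 11, 9, 24), (Beta, ATL, 14, 10, 14), (Beta, ATL, 14, 13, 40), (Beta, ATL, 14, 20, 34), (Echo, DEN, 15, 25, 25), (Echo, DEN, 15, 35, 11), (Echo, DEN, 2, 25, 25), (Echo, DEN, 2, 35, 11)}.
σ[sid ≠ cost]: keep tuples satisfying sid ≠ cost → {(Alpha, MIA, 24, 11, 19), (Alpha, MIA, 24, 2, 1), (Alpha, MIA, 24, 27, 32), (Argo, MIA, 11, 11, 19), (Argo, MIA, 11, 2, 1), (Argo, MIA, 11, 27, 32), (Argo, MIA, 11, 9, 24), (Beta, ATL, 14, 13, 40), (Beta, ATL, 14, 20, 34), (Echo, DEN, 15, 25, 25), (Echo, DEN, 15, 35, 11), (Echo, DEN, 2, 25, 25), (Echo, DEN, 2, 35, 11)}
Keep only column(s) qty, cost: {(11, 11), (11, 24), (13, 14), (2, 11), (2, 24), (20, 14), (25, 15), (25, 2), (27, 11), (27, 24), (35, 15), (35, 2), (9, 11)}
Set difference of the two operands is {(11, 11), (11, 24), (13, 14), (2, 11), (2, 24), (20, 14), (25, 15), (25, 2), (27, 11), (27, 24), (35, 15), (35, 2)}.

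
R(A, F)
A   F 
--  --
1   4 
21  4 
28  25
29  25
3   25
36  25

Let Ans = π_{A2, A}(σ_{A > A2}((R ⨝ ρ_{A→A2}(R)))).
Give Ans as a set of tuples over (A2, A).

{(1, 21), (28, 29), (28, 36), (29, 36), (3, 28), (3, 29), (3, 36)}

ρ[A→A2]: schema becomes (A2, F); tuples unchanged.
Joining R and ρ_{A→A2}(R) on F yields {(1, 4, 1), (1, 4, 21), (21, 4, 1), (21, 4, 21), (28, 25, 28), (28, 25, 29), (28, 25, 3), (28, 25, 36), (29, 25, 28), (29, 25, 29), (29, 25, 3), (29, 25, 36), (3, 25, 28), (3, 25, 29), (3, 25, 3), (3, 25, 36), (36, 25, 28), (36, 25, 29), (36, 25, 3), (36, 25, 36)}.
Selection A > A2: {(21, 4, 1), (28, 25, 3), (29, 25, 28), (29, 25, 3), (36, 25, 28), (36, 25, 29), (36, 25, 3)}
Keep only column(s) A2, A: {(1, 21), (28, 29), (28, 36), (29, 36), (3, 28), (3, 29), (3, 36)}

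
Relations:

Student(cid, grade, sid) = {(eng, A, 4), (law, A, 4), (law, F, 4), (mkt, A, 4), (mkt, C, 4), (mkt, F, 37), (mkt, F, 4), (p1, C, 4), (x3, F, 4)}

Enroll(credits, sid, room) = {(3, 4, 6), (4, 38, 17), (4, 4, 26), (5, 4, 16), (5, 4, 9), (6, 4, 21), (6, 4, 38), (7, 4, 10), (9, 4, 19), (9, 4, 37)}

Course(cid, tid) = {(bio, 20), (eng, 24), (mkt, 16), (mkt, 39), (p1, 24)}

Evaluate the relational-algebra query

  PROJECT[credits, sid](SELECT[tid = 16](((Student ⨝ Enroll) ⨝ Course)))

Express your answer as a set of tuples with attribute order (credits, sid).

{(3, 4), (4, 4), (5, 4), (6, 4), (7, 4), (9, 4)}

Student ⋈ Enroll (natural join on sid): {(eng, A, 4, 3, 6), (eng, A, 4, 4, 26), (eng, A, 4, 5, 16), (eng, A, 4, 5, 9), (eng, A, 4, 6, 21), (eng, A, 4, 6, 38), (eng, A, 4, 7, 10), (eng, A, 4, 9, 19), (eng, A, 4, 9, 37), (law, A, 4, 3, 6), (law, A, 4, 4, 26), (law, A, 4, 5, 16), (law, A, 4, 5, 9), (law, A, 4, 6, 21), (law, A, 4, 6, 38), (law, A, 4, 7, 10), (law, A, 4, 9, 19), (law, A, 4, 9, 37), (law, F, 4, 3, 6), (law, F, 4, 4, 26), (law, F, 4, 5, 16), (law, F, 4, 5, 9), (law, F, 4, 6, 21), (law, F, 4, 6, 38), (law, F, 4, 7, 10), (law, F, 4, 9, 19), (law, F, 4, 9, 37), (mkt, A, 4, 3, 6), (mkt, A, 4, 4, 26), (mkt, A, 4, 5, 16), (mkt, A, 4, 5, 9), (mkt, A, 4, 6, 21), (mkt, A, 4, 6, 38), (mkt, A, 4, 7, 10), (mkt, A, 4, 9, 19), (mkt, A, 4, 9, 37), (mkt, C, 4, 3, 6), (mkt, C, 4, 4, 26), (mkt, C, 4, 5, 16), (mkt, C, 4, 5, 9), (mkt, C, 4, 6, 21), (mkt, C, 4, 6, 38), (mkt, C, 4, 7, 10), (mkt, C, 4, 9, 19), (mkt, C, 4, 9, 37), (mkt, F, 4, 3, 6), (mkt, F, 4, 4, 26), (mkt, F, 4, 5, 16), (mkt, F, 4, 5, 9), (mkt, F, 4, 6, 21), (mkt, F, 4, 6, 38), (mkt, F, 4, 7, 10), (mkt, F, 4, 9, 19), (mkt, F, 4, 9, 37), (p1, C, 4, 3, 6), (p1, C, 4, 4, 26), (p1, C, 4, 5, 16), (p1, C, 4, 5, 9), (p1, C, 4, 6, 21), (p1, C, 4, 6, 38), (p1, C, 4, 7, 10), (p1, C, 4, 9, 19), (p1, C, 4, 9, 37), (x3, F, 4, 3, 6), (x3, F, 4, 4, 26), (x3, F, 4, 5, 16), (x3, F, 4, 5, 9), (x3, F, 4, 6, 21), (x3, F, 4, 6, 38), (x3, F, 4, 7, 10), (x3, F, 4, 9, 19), (x3, F, 4, 9, 37)}
(Student ⨝ Enroll) ⋈ Course (natural join on cid): {(eng, A, 4, 3, 6, 24), (eng, A, 4, 4, 26, 24), (eng, A, 4, 5, 16, 24), (eng, A, 4, 5, 9, 24), (eng, A, 4, 6, 21, 24), (eng, A, 4, 6, 38, 24), (eng, A, 4, 7, 10, 24), (eng, A, 4, 9, 19, 24), (eng, A, 4, 9, 37, 24), (mkt, A, 4, 3, 6, 16), (mkt, A, 4, 3, 6, 39), (mkt, A, 4, 4, 26, 16), (mkt, A, 4, 4, 26, 39), (mkt, A, 4, 5, 16, 16), (mkt, A, 4, 5, 16, 39), (mkt, A, 4, 5, 9, 16), (mkt, A, 4, 5, 9, 39), (mkt, A, 4, 6, 21, 16), (mkt, A, 4, 6, 21, 39), (mkt, A, 4, 6, 38, 16), (mkt, A, 4, 6, 38, 39), (mkt, A, 4, 7, 10, 16), (mkt, A, 4, 7, 10, 39), (mkt, A, 4, 9, 19, 16), (mkt, A, 4, 9, 19, 39), (mkt, A, 4, 9, 37, 16), (mkt, A, 4, 9, 37, 39), (mkt, C, 4, 3, 6, 16), (mkt, C, 4, 3, 6, 39), (mkt, C, 4, 4, 26, 16), (mkt, C, 4, 4, 26, 39), (mkt, C, 4, 5, 16, 16), (mkt, C, 4, 5, 16, 39), (mkt, C, 4, 5, 9, 16), (mkt, C, 4, 5, 9, 39), (mkt, C, 4, 6, 21, 16), (mkt, C, 4, 6, 21, 39), (mkt, C, 4, 6, 38, 16), (mkt, C, 4, 6, 38, 39), (mkt, C, 4, 7, 10, 16), (mkt, C, 4, 7, 10, 39), (mkt, C, 4, 9, 19, 16), (mkt, C, 4, 9, 19, 39), (mkt, C, 4, 9, 37, 16), (mkt, C, 4, 9, 37, 39), (mkt, F, 4, 3, 6, 16), (mkt, F, 4, 3, 6, 39), (mkt, F, 4, 4, 26, 16), (mkt, F, 4, 4, 26, 39), (mkt, F, 4, 5, 16, 16), (mkt, F, 4, 5, 16, 39), (mkt, F, 4, 5, 9, 16), (mkt, F, 4, 5, 9, 39), (mkt, F, 4, 6, 21, 16), (mkt, F, 4, 6, 21, 39), (mkt, F, 4, 6, 38, 16), (mkt, F, 4, 6, 38, 39), (mkt, F, 4, 7, 10, 16), (mkt, F, 4, 7, 10, 39), (mkt, F, 4, 9, 19, 16), (mkt, F, 4, 9, 19, 39), (mkt, F, 4, 9, 37, 16), (mkt, F, 4, 9, 37, 39), (p1, C, 4, 3, 6, 24), (p1, C, 4, 4, 26, 24), (p1, C, 4, 5, 16, 24), (p1, C, 4, 5, 9, 24), (p1, C, 4, 6, 21, 24), (p1, C, 4, 6, 38, 24), (p1, C, 4, 7, 10, 24), (p1, C, 4, 9, 19, 24), (p1, C, 4, 9, 37, 24)}
σ[tid = 16]: keep tuples satisfying tid = 16 → {(mkt, A, 4, 3, 6, 16), (mkt, A, 4, 4, 26, 16), (mkt, A, 4, 5, 16, 16), (mkt, A, 4, 5, 9, 16), (mkt, A, 4, 6, 21, 16), (mkt, A, 4, 6, 38, 16), (mkt, A, 4, 7, 10, 16), (mkt, A, 4, 9, 19, 16), (mkt, A, 4, 9, 37, 16), (mkt, C, 4, 3, 6, 16), (mkt, C, 4, 4, 26, 16), (mkt, C, 4, 5, 16, 16), (mkt, C, 4, 5, 9, 16), (mkt, C, 4, 6, 21, 16), (mkt, C, 4, 6, 38, 16), (mkt, C, 4, 7, 10, 16), (mkt, C, 4, 9, 19, 16), (mkt, C, 4, 9, 37, 16), (mkt, F, 4, 3, 6, 16), (mkt, F, 4, 4, 26, 16), (mkt, F, 4, 5, 16, 16), (mkt, F, 4, 5, 9, 16), (mkt, F, 4, 6, 21, 16), (mkt, F, 4, 6, 38, 16), (mkt, F, 4, 7, 10, 16), (mkt, F, 4, 9, 19, 16), (mkt, F, 4, 9, 37, 16)}
Keep only column(s) credits, sid (21 duplicate(s) eliminated): {(3, 4), (4, 4), (5, 4), (6, 4), (7, 4), (9, 4)}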